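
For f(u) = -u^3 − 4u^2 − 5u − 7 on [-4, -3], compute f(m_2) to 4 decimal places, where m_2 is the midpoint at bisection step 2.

1.3281

f(-3.5) = 4.375 > 0, so the root lies in [-3.5, -3]
f(-3.25) = 1.328125 > 0, so the root lies in [-3.25, -3]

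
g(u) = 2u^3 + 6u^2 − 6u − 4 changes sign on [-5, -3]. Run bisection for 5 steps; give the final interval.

m = -4, g(m) = -12 (−); new bracket [-4, -3]
m = -3.5, g(m) = 4.75 (+); new bracket [-4, -3.5]
m = -3.75, g(m) = -2.59375 (−); new bracket [-3.75, -3.5]
m = -3.625, g(m) = 1.3242 (+); new bracket [-3.75, -3.625]
m = -3.6875, g(m) = -0.5718 (−); new bracket [-3.6875, -3.625]

[-3.6875, -3.625]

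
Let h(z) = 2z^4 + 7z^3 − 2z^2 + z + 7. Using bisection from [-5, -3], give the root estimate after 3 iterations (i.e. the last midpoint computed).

-3.75

m = -4, h(m) = 35 (+); new bracket [-4, -3]
m = -3.5, h(m) = -21 (−); new bracket [-4, -3.5]
m = -3.75, h(m) = 1.492188 (+); new bracket [-3.75, -3.5]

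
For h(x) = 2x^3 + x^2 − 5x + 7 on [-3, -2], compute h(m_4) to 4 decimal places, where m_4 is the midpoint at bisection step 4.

h(-2.5) = -5.5 < 0, so the root lies in [-2.5, -2]
h(-2.25) = 0.53125 > 0, so the root lies in [-2.5, -2.25]
h(-2.375) = -2.277344 < 0, so the root lies in [-2.375, -2.25]
h(-2.3125) = -0.8228 < 0, so the root lies in [-2.3125, -2.25]

-0.8228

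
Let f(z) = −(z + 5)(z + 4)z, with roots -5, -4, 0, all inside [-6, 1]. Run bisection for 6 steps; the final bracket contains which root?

z = -2.5 gives f = 9.375, positive; keep [-2.5, 1]
z = -0.75 gives f = 10.359375, positive; keep [-0.75, 1]
z = 0.125 gives f = -2.642578, negative; keep [-0.75, 0.125]
z = -0.3125 gives f = 5.4016, positive; keep [-0.3125, 0.125]
z = -0.09375 gives f = 1.7967, positive; keep [-0.09375, 0.125]
z = 0.015625 gives f = -0.3147, negative; keep [-0.09375, 0.015625]

0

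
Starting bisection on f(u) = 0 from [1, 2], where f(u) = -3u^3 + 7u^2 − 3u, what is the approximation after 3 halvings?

u = 1.5 gives f = 1.125, positive; keep [1.5, 2]
u = 1.75 gives f = 0.109375, positive; keep [1.75, 2]
u = 1.875 gives f = -0.791016, negative; keep [1.75, 1.875]

1.875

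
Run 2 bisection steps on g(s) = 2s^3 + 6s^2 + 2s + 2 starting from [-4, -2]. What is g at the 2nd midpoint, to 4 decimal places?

midpoint -3: g = -4 < 0 → [-3, -2]
midpoint -2.5: g = 3.25 > 0 → [-3, -2.5]

3.2500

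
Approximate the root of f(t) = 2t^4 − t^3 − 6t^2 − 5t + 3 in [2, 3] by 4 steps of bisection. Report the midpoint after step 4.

t = 2.5 gives f = 15.5, positive; keep [2, 2.5]
t = 2.25 gives f = 1.242188, positive; keep [2, 2.25]
t = 2.125 gives f = -3.532715, negative; keep [2.125, 2.25]
t = 2.1875 gives f = -1.3205, negative; keep [2.1875, 2.25]

2.1875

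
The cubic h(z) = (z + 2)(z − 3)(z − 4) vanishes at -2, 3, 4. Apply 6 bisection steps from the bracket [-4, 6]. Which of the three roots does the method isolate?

midpoint 1: h = 18 > 0 → [-4, 1]
midpoint -1.5: h = 12.375 > 0 → [-4, -1.5]
midpoint -2.75: h = -29.109375 < 0 → [-2.75, -1.5]
midpoint -2.125: h = -3.9238 < 0 → [-2.125, -1.5]
midpoint -1.8125: h = 5.2449 > 0 → [-2.125, -1.8125]
midpoint -1.96875: h = 0.9268 > 0 → [-2.125, -1.96875]

-2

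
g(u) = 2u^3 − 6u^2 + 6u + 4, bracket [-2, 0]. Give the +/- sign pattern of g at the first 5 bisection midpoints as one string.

--+++

u = -1 gives g = -10, negative; keep [-1, 0]
u = -0.5 gives g = -0.75, negative; keep [-0.5, 0]
u = -0.25 gives g = 2.09375, positive; keep [-0.5, -0.25]
u = -0.375 gives g = 0.8008, positive; keep [-0.5, -0.375]
u = -0.4375 gives g = 0.0591, positive; keep [-0.5, -0.4375]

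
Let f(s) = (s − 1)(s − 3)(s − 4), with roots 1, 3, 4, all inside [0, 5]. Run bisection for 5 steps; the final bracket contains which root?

1

f(2.5) = 1.125 > 0, so the root lies in [0, 2.5]
f(1.25) = 1.203125 > 0, so the root lies in [0, 1.25]
f(0.625) = -3.005859 < 0, so the root lies in [0.625, 1.25]
f(0.9375) = -0.3948 < 0, so the root lies in [0.9375, 1.25]
f(1.09375) = 0.5194 > 0, so the root lies in [0.9375, 1.09375]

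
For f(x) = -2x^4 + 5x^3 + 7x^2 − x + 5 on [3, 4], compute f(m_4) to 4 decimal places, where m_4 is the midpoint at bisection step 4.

-5.8006

f(3.5) = 1.5 > 0, so the root lies in [3.5, 4]
f(3.75) = -32.148438 < 0, so the root lies in [3.5, 3.75]
f(3.625) = -13.818848 < 0, so the root lies in [3.5, 3.625]
f(3.5625) = -5.8006 < 0, so the root lies in [3.5, 3.5625]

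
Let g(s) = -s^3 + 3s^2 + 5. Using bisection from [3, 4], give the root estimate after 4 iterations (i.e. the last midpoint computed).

3.4375

g(3.5) = -1.125 < 0, so the root lies in [3, 3.5]
g(3.25) = 2.359375 > 0, so the root lies in [3.25, 3.5]
g(3.375) = 0.728516 > 0, so the root lies in [3.375, 3.5]
g(3.4375) = -0.1697 < 0, so the root lies in [3.375, 3.4375]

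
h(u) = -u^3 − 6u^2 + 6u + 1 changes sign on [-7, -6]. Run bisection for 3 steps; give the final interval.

h(-6.5) = -16.875 < 0, so the root lies in [-7, -6.5]
h(-6.75) = -5.328125 < 0, so the root lies in [-7, -6.75]
h(-6.875) = 1.107422 > 0, so the root lies in [-6.875, -6.75]

[-6.875, -6.75]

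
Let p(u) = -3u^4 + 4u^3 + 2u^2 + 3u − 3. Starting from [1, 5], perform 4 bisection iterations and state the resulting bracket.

u = 3 gives p = -111, negative; keep [1, 3]
u = 2 gives p = -5, negative; keep [1, 2]
u = 1.5 gives p = 4.3125, positive; keep [1.5, 2]
u = 1.75 gives p = 1.6758, positive; keep [1.75, 2]

[1.75, 2]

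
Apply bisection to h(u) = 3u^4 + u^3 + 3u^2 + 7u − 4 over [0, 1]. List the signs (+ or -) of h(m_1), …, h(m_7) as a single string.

+---++-

midpoint 0.5: h = 0.5625 > 0 → [0, 0.5]
midpoint 0.25: h = -2.035156 < 0 → [0.25, 0.5]
midpoint 0.375: h = -0.841064 < 0 → [0.375, 0.5]
midpoint 0.4375: h = -0.1696 < 0 → [0.4375, 0.5]
midpoint 0.46875: h = 0.1883 > 0 → [0.4375, 0.46875]
midpoint 0.453125: h = 0.0074 > 0 → [0.4375, 0.453125]
midpoint 0.4453125: h = -0.0816 < 0 → [0.4453125, 0.453125]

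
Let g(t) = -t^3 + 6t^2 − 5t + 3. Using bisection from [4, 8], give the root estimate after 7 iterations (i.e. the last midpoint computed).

5.15625

midpoint 6: g = -27 < 0 → [4, 6]
midpoint 5: g = 3 > 0 → [5, 6]
midpoint 5.5: g = -9.375 < 0 → [5, 5.5]
midpoint 5.25: g = -2.5781 < 0 → [5, 5.25]
midpoint 5.125: g = 0.3574 > 0 → [5.125, 5.25]
midpoint 5.1875: g = -1.073 < 0 → [5.125, 5.1875]
midpoint 5.15625: g = -0.3485 < 0 → [5.125, 5.15625]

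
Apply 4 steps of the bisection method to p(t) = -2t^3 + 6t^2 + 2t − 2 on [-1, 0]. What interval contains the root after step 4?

[-0.6875, -0.625]

midpoint -0.5: p = -1.25 < 0 → [-1, -0.5]
midpoint -0.75: p = 0.71875 > 0 → [-0.75, -0.5]
midpoint -0.625: p = -0.417969 < 0 → [-0.75, -0.625]
midpoint -0.6875: p = 0.1108 > 0 → [-0.6875, -0.625]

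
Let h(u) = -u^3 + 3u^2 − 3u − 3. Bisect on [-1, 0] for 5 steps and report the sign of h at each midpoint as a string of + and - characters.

m = -0.5, h(m) = -0.625 (−); new bracket [-1, -0.5]
m = -0.75, h(m) = 1.359375 (+); new bracket [-0.75, -0.5]
m = -0.625, h(m) = 0.291016 (+); new bracket [-0.625, -0.5]
m = -0.5625, h(m) = -0.1853 (−); new bracket [-0.625, -0.5625]
m = -0.59375, h(m) = 0.0482 (+); new bracket [-0.59375, -0.5625]

-++-+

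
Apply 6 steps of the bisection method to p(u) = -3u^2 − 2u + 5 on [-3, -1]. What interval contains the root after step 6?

[-1.6875, -1.65625]

midpoint -2: p = -3 < 0 → [-2, -1]
midpoint -1.5: p = 1.25 > 0 → [-2, -1.5]
midpoint -1.75: p = -0.6875 < 0 → [-1.75, -1.5]
midpoint -1.625: p = 0.3281 > 0 → [-1.75, -1.625]
midpoint -1.6875: p = -0.168 < 0 → [-1.6875, -1.625]
midpoint -1.65625: p = 0.083 > 0 → [-1.6875, -1.65625]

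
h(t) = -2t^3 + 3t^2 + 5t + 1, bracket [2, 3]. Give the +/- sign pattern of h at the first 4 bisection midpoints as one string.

+---

midpoint 2.5: h = 1 > 0 → [2.5, 3]
midpoint 2.75: h = -4.15625 < 0 → [2.5, 2.75]
midpoint 2.625: h = -1.378906 < 0 → [2.5, 2.625]
midpoint 2.5625: h = -0.1411 < 0 → [2.5, 2.5625]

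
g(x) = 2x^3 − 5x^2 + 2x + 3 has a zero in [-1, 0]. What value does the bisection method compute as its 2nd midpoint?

midpoint -0.5: g = 0.5 > 0 → [-1, -0.5]
midpoint -0.75: g = -2.15625 < 0 → [-0.75, -0.5]

-0.75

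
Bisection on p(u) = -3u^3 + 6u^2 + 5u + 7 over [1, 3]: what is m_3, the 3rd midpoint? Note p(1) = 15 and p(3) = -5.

2.75

m = 2, p(m) = 17 (+); new bracket [2, 3]
m = 2.5, p(m) = 10.125 (+); new bracket [2.5, 3]
m = 2.75, p(m) = 3.734375 (+); new bracket [2.75, 3]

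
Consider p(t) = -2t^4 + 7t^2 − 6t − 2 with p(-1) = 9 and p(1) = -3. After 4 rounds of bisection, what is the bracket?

p(0) = -2 < 0, so the root lies in [-1, 0]
p(-0.5) = 2.625 > 0, so the root lies in [-0.5, 0]
p(-0.25) = -0.070312 < 0, so the root lies in [-0.5, -0.25]
p(-0.375) = 1.1948 > 0, so the root lies in [-0.375, -0.25]

[-0.375, -0.25]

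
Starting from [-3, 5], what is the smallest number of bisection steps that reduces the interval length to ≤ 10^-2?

Width after n steps is 8/2^n. Need 2^n ≥ 8/10^-2 = 800.
2^9 = 512 < 800 ≤ 2^10 = 1024, so n = 10.

10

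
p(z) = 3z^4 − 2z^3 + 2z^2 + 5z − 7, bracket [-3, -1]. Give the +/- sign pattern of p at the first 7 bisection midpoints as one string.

p(-2) = 55 > 0, so the root lies in [-2, -1]
p(-1.5) = 11.9375 > 0, so the root lies in [-1.5, -1]
p(-1.25) = 1.105469 > 0, so the root lies in [-1.25, -1]
p(-1.125) = -2.4407 < 0, so the root lies in [-1.25, -1.125]
p(-1.1875) = -0.8024 < 0, so the root lies in [-1.25, -1.1875]
p(-1.21875) = 0.1163 > 0, so the root lies in [-1.21875, -1.1875]
p(-1.203125) = -0.3517 < 0, so the root lies in [-1.21875, -1.203125]

+++--+-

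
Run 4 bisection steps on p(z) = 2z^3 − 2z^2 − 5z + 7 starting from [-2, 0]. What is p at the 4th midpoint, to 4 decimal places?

p(-1) = 8 > 0, so the root lies in [-2, -1]
p(-1.5) = 3.25 > 0, so the root lies in [-2, -1.5]
p(-1.75) = -1.09375 < 0, so the root lies in [-1.75, -1.5]
p(-1.625) = 1.2617 > 0, so the root lies in [-1.75, -1.625]

1.2617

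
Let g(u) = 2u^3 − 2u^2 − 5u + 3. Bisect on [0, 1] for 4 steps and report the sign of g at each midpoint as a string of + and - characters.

+---

m = 0.5, g(m) = 0.25 (+); new bracket [0.5, 1]
m = 0.75, g(m) = -1.03125 (−); new bracket [0.5, 0.75]
m = 0.625, g(m) = -0.417969 (−); new bracket [0.5, 0.625]
m = 0.5625, g(m) = -0.0894 (−); new bracket [0.5, 0.5625]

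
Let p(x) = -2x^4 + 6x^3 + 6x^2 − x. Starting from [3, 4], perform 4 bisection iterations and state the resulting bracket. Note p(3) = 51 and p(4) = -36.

x = 3.5 gives p = 27.125, positive; keep [3.5, 4]
x = 3.75 gives p = 1.523438, positive; keep [3.75, 4]
x = 3.875 gives p = -15.605957, negative; keep [3.75, 3.875]
x = 3.8125 gives p = -6.6514, negative; keep [3.75, 3.8125]

[3.75, 3.8125]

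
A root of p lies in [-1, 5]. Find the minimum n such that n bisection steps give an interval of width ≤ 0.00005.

17

Width after n steps is 6/2^n. Need 2^n ≥ 6/0.00005 = 120000.
2^16 = 65536 < 120000 ≤ 2^17 = 131072, so n = 17.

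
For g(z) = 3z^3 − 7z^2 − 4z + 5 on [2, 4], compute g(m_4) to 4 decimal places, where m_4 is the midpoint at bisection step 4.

m = 3, g(m) = 11 (+); new bracket [2, 3]
m = 2.5, g(m) = -1.875 (−); new bracket [2.5, 3]
m = 2.75, g(m) = 3.453125 (+); new bracket [2.5, 2.75]
m = 2.625, g(m) = 0.5293 (+); new bracket [2.5, 2.625]

0.5293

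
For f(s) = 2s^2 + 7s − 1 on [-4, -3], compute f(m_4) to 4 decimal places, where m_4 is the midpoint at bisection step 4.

m = -3.5, f(m) = -1 (−); new bracket [-4, -3.5]
m = -3.75, f(m) = 0.875 (+); new bracket [-3.75, -3.5]
m = -3.625, f(m) = -0.09375 (−); new bracket [-3.75, -3.625]
m = -3.6875, f(m) = 0.3828 (+); new bracket [-3.6875, -3.625]

0.3828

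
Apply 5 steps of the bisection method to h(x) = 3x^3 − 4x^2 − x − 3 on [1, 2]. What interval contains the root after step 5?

x = 1.5 gives h = -3.375, negative; keep [1.5, 2]
x = 1.75 gives h = -0.921875, negative; keep [1.75, 2]
x = 1.875 gives h = 0.837891, positive; keep [1.75, 1.875]
x = 1.8125 gives h = -0.0901, negative; keep [1.8125, 1.875]
x = 1.84375 gives h = 0.3616, positive; keep [1.8125, 1.84375]

[1.8125, 1.84375]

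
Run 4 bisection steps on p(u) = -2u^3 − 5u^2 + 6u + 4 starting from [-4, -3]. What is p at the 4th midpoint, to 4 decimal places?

-1.1548

m = -3.5, p(m) = 7.5 (+); new bracket [-3.5, -3]
m = -3.25, p(m) = 0.34375 (+); new bracket [-3.25, -3]
m = -3.125, p(m) = -2.542969 (−); new bracket [-3.25, -3.125]
m = -3.1875, p(m) = -1.1548 (−); new bracket [-3.25, -3.1875]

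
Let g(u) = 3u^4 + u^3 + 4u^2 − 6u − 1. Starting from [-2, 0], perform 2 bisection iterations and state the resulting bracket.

g(-1) = 11 > 0, so the root lies in [-1, 0]
g(-0.5) = 3.0625 > 0, so the root lies in [-0.5, 0]

[-0.5, 0]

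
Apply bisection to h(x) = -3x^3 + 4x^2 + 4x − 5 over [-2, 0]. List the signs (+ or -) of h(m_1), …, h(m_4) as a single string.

-++-

h(-1) = -2 < 0, so the root lies in [-2, -1]
h(-1.5) = 8.125 > 0, so the root lies in [-1.5, -1]
h(-1.25) = 2.109375 > 0, so the root lies in [-1.25, -1]
h(-1.125) = -0.166 < 0, so the root lies in [-1.25, -1.125]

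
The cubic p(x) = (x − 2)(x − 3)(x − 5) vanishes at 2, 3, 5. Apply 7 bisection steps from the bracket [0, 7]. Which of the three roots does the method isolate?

x = 3.5 gives p = -1.125, negative; keep [3.5, 7]
x = 5.25 gives p = 1.828125, positive; keep [3.5, 5.25]
x = 4.375 gives p = -2.041016, negative; keep [4.375, 5.25]
x = 4.8125 gives p = -0.9558, negative; keep [4.8125, 5.25]
x = 5.03125 gives p = 0.1924, positive; keep [4.8125, 5.03125]
x = 4.921875 gives p = -0.4387, negative; keep [4.921875, 5.03125]
x = 4.9765625 gives p = -0.1379, negative; keep [4.9765625, 5.03125]

5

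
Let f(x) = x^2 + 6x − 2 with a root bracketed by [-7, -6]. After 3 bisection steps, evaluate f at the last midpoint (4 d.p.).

m = -6.5, f(m) = 1.25 (+); new bracket [-6.5, -6]
m = -6.25, f(m) = -0.4375 (−); new bracket [-6.5, -6.25]
m = -6.375, f(m) = 0.390625 (+); new bracket [-6.375, -6.25]

0.3906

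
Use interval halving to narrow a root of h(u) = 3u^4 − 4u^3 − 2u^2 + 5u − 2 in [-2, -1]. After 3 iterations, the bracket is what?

u = -1.5 gives h = 14.6875, positive; keep [-1.5, -1]
u = -1.25 gives h = 3.761719, positive; keep [-1.25, -1]
u = -1.125 gives h = 0.344482, positive; keep [-1.125, -1]

[-1.125, -1]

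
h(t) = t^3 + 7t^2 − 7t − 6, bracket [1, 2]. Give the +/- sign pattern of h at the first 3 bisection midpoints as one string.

t = 1.5 gives h = 2.625, positive; keep [1, 1.5]
t = 1.25 gives h = -1.859375, negative; keep [1.25, 1.5]
t = 1.375 gives h = 0.208984, positive; keep [1.25, 1.375]

+-+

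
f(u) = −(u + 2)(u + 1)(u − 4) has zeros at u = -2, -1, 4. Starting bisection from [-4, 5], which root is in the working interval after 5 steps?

4

f(0.5) = 13.125 > 0, so the root lies in [0.5, 5]
f(2.75) = 22.265625 > 0, so the root lies in [2.75, 5]
f(3.875) = 3.580078 > 0, so the root lies in [3.875, 5]
f(4.4375) = -15.3142 < 0, so the root lies in [3.875, 4.4375]
f(4.15625) = -4.9599 < 0, so the root lies in [3.875, 4.15625]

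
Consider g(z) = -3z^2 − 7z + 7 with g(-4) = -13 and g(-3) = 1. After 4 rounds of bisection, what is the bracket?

[-3.125, -3.0625]

midpoint -3.5: g = -5.25 < 0 → [-3.5, -3]
midpoint -3.25: g = -1.9375 < 0 → [-3.25, -3]
midpoint -3.125: g = -0.421875 < 0 → [-3.125, -3]
midpoint -3.0625: g = 0.3008 > 0 → [-3.125, -3.0625]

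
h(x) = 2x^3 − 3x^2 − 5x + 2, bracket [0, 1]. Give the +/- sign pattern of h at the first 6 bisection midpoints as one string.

m = 0.5, h(m) = -1 (−); new bracket [0, 0.5]
m = 0.25, h(m) = 0.59375 (+); new bracket [0.25, 0.5]
m = 0.375, h(m) = -0.191406 (−); new bracket [0.25, 0.375]
m = 0.3125, h(m) = 0.2056 (+); new bracket [0.3125, 0.375]
m = 0.34375, h(m) = 0.008 (+); new bracket [0.34375, 0.375]
m = 0.359375, h(m) = -0.0915 (−); new bracket [0.34375, 0.359375]

-+-++-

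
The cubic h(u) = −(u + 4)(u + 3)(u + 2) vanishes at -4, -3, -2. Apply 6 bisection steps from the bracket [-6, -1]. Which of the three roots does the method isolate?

-4

m = -3.5, h(m) = -0.375 (−); new bracket [-6, -3.5]
m = -4.75, h(m) = 3.609375 (+); new bracket [-4.75, -3.5]
m = -4.125, h(m) = 0.298828 (+); new bracket [-4.125, -3.5]
m = -3.8125, h(m) = -0.2761 (−); new bracket [-4.125, -3.8125]
m = -3.96875, h(m) = -0.0596 (−); new bracket [-4.125, -3.96875]
m = -4.046875, h(m) = 0.1004 (+); new bracket [-4.046875, -3.96875]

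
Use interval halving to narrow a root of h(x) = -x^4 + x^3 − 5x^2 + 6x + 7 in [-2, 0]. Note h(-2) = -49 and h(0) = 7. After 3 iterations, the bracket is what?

m = -1, h(m) = -6 (−); new bracket [-1, 0]
m = -0.5, h(m) = 2.5625 (+); new bracket [-1, -0.5]
m = -0.75, h(m) = -1.050781 (−); new bracket [-0.75, -0.5]

[-0.75, -0.5]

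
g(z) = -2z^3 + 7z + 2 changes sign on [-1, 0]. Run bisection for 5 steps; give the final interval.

[-0.3125, -0.28125]

midpoint -0.5: g = -1.25 < 0 → [-0.5, 0]
midpoint -0.25: g = 0.28125 > 0 → [-0.5, -0.25]
midpoint -0.375: g = -0.519531 < 0 → [-0.375, -0.25]
midpoint -0.3125: g = -0.1265 < 0 → [-0.3125, -0.25]
midpoint -0.28125: g = 0.0757 > 0 → [-0.3125, -0.28125]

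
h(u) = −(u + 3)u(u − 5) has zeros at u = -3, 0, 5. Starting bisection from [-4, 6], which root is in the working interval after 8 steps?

m = 1, h(m) = 16 (+); new bracket [1, 6]
m = 3.5, h(m) = 34.125 (+); new bracket [3.5, 6]
m = 4.75, h(m) = 9.203125 (+); new bracket [4.75, 6]
m = 5.375, h(m) = -16.8809 (−); new bracket [4.75, 5.375]
m = 5.0625, h(m) = -2.551 (−); new bracket [4.75, 5.0625]
m = 4.90625, h(m) = 3.6366 (+); new bracket [4.90625, 5.0625]
m = 4.984375, h(m) = 0.6218 (+); new bracket [4.984375, 5.0625]
m = 5.0234375, h(m) = -0.9447 (−); new bracket [4.984375, 5.0234375]

5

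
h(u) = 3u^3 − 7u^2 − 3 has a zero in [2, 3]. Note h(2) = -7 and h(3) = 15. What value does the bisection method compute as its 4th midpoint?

m = 2.5, h(m) = 0.125 (+); new bracket [2, 2.5]
m = 2.25, h(m) = -4.265625 (−); new bracket [2.25, 2.5]
m = 2.375, h(m) = -2.294922 (−); new bracket [2.375, 2.5]
m = 2.4375, h(m) = -1.1433 (−); new bracket [2.4375, 2.5]

2.4375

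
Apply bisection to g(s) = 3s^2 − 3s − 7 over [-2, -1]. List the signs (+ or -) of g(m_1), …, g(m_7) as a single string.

m = -1.5, g(m) = 4.25 (+); new bracket [-1.5, -1]
m = -1.25, g(m) = 1.4375 (+); new bracket [-1.25, -1]
m = -1.125, g(m) = 0.171875 (+); new bracket [-1.125, -1]
m = -1.0625, g(m) = -0.4258 (−); new bracket [-1.125, -1.0625]
m = -1.09375, g(m) = -0.1299 (−); new bracket [-1.125, -1.09375]
m = -1.109375, g(m) = 0.0203 (+); new bracket [-1.109375, -1.09375]
m = -1.1015625, g(m) = -0.055 (−); new bracket [-1.109375, -1.1015625]

+++--+-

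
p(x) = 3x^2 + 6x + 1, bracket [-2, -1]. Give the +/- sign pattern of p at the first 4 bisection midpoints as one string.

--+-

m = -1.5, p(m) = -1.25 (−); new bracket [-2, -1.5]
m = -1.75, p(m) = -0.3125 (−); new bracket [-2, -1.75]
m = -1.875, p(m) = 0.296875 (+); new bracket [-1.875, -1.75]
m = -1.8125, p(m) = -0.0195 (−); new bracket [-1.875, -1.8125]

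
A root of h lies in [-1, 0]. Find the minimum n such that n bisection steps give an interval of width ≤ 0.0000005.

Width after n steps is 1/2^n. Need 2^n ≥ 1/0.0000005 = 2000000.
2^20 = 1048576 < 2000000 ≤ 2^21 = 2097152, so n = 21.

21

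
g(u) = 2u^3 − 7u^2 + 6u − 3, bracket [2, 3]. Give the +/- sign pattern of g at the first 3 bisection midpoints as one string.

-++

u = 2.5 gives g = -0.5, negative; keep [2.5, 3]
u = 2.75 gives g = 2.15625, positive; keep [2.5, 2.75]
u = 2.625 gives g = 0.691406, positive; keep [2.5, 2.625]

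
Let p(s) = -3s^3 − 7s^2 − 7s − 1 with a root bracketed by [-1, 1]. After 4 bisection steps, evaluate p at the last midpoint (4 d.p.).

-0.2285

m = 0, p(m) = -1 (−); new bracket [-1, 0]
m = -0.5, p(m) = 1.125 (+); new bracket [-0.5, 0]
m = -0.25, p(m) = 0.359375 (+); new bracket [-0.25, 0]
m = -0.125, p(m) = -0.2285 (−); new bracket [-0.25, -0.125]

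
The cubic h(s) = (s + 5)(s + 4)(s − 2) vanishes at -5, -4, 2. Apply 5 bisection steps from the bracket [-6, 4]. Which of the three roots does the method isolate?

h(-1) = -36 < 0, so the root lies in [-1, 4]
h(1.5) = -17.875 < 0, so the root lies in [1.5, 4]
h(2.75) = 39.234375 > 0, so the root lies in [1.5, 2.75]
h(2.125) = 5.4551 > 0, so the root lies in [1.5, 2.125]
h(1.8125) = -7.4246 < 0, so the root lies in [1.8125, 2.125]

2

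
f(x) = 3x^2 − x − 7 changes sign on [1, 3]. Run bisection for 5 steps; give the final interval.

m = 2, f(m) = 3 (+); new bracket [1, 2]
m = 1.5, f(m) = -1.75 (−); new bracket [1.5, 2]
m = 1.75, f(m) = 0.4375 (+); new bracket [1.5, 1.75]
m = 1.625, f(m) = -0.7031 (−); new bracket [1.625, 1.75]
m = 1.6875, f(m) = -0.1445 (−); new bracket [1.6875, 1.75]

[1.6875, 1.75]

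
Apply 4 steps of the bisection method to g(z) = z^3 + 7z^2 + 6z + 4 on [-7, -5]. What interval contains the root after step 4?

m = -6, g(m) = 4 (+); new bracket [-7, -6]
m = -6.5, g(m) = -13.875 (−); new bracket [-6.5, -6]
m = -6.25, g(m) = -4.203125 (−); new bracket [-6.25, -6]
m = -6.125, g(m) = 0.0762 (+); new bracket [-6.25, -6.125]

[-6.25, -6.125]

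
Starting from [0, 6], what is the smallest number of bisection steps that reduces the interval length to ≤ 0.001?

13

Width after n steps is 6/2^n. Need 2^n ≥ 6/0.001 = 6000.
2^12 = 4096 < 6000 ≤ 2^13 = 8192, so n = 13.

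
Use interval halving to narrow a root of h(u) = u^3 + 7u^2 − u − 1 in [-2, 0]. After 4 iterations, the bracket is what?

midpoint -1: h = 6 > 0 → [-1, 0]
midpoint -0.5: h = 1.125 > 0 → [-0.5, 0]
midpoint -0.25: h = -0.328125 < 0 → [-0.5, -0.25]
midpoint -0.375: h = 0.3066 > 0 → [-0.375, -0.25]

[-0.375, -0.25]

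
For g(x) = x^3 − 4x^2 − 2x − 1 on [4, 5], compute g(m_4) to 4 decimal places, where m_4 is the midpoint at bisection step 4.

-1.2600

m = 4.5, g(m) = 0.125 (+); new bracket [4, 4.5]
m = 4.25, g(m) = -4.984375 (−); new bracket [4.25, 4.5]
m = 4.375, g(m) = -2.572266 (−); new bracket [4.375, 4.5]
m = 4.4375, g(m) = -1.26 (−); new bracket [4.4375, 4.5]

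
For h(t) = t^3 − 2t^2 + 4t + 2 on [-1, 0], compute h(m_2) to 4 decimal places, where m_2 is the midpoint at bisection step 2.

0.8594

h(-0.5) = -0.625 < 0, so the root lies in [-0.5, 0]
h(-0.25) = 0.859375 > 0, so the root lies in [-0.5, -0.25]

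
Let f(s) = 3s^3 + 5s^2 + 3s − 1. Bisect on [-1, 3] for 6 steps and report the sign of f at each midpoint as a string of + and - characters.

+-++--

f(1) = 10 > 0, so the root lies in [-1, 1]
f(0) = -1 < 0, so the root lies in [0, 1]
f(0.5) = 2.125 > 0, so the root lies in [0, 0.5]
f(0.25) = 0.1094 > 0, so the root lies in [0, 0.25]
f(0.125) = -0.541 < 0, so the root lies in [0.125, 0.25]
f(0.1875) = -0.2419 < 0, so the root lies in [0.1875, 0.25]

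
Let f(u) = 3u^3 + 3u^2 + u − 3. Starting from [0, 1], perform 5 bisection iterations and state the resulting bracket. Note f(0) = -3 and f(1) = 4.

[0.65625, 0.6875]

midpoint 0.5: f = -1.375 < 0 → [0.5, 1]
midpoint 0.75: f = 0.703125 > 0 → [0.5, 0.75]
midpoint 0.625: f = -0.470703 < 0 → [0.625, 0.75]
midpoint 0.6875: f = 0.0803 > 0 → [0.625, 0.6875]
midpoint 0.65625: f = -0.2039 < 0 → [0.65625, 0.6875]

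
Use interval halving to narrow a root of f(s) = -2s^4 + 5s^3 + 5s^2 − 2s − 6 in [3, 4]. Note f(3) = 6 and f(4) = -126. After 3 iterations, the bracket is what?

midpoint 3.5: f = -37.5 < 0 → [3, 3.5]
midpoint 3.25: f = -11.179688 < 0 → [3, 3.25]
midpoint 3.125: f = -1.568848 < 0 → [3, 3.125]

[3, 3.125]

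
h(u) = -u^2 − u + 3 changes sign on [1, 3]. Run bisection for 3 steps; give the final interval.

[1.25, 1.5]

u = 2 gives h = -3, negative; keep [1, 2]
u = 1.5 gives h = -0.75, negative; keep [1, 1.5]
u = 1.25 gives h = 0.1875, positive; keep [1.25, 1.5]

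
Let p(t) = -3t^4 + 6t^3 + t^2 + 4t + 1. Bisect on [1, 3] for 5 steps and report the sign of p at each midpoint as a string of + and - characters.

midpoint 2: p = 13 > 0 → [2, 3]
midpoint 2.5: p = -6.1875 < 0 → [2, 2.5]
midpoint 2.25: p = 6.519531 > 0 → [2.25, 2.5]
midpoint 2.375: p = 1.0696 > 0 → [2.375, 2.5]
midpoint 2.4375: p = -2.3165 < 0 → [2.375, 2.4375]

+-++-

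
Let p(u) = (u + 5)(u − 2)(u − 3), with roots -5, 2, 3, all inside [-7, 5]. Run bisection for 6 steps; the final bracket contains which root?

midpoint -1: p = 48 > 0 → [-7, -1]
midpoint -4: p = 42 > 0 → [-7, -4]
midpoint -5.5: p = -31.875 < 0 → [-5.5, -4]
midpoint -4.75: p = 13.0781 > 0 → [-5.5, -4.75]
midpoint -5.125: p = -7.2363 < 0 → [-5.125, -4.75]
midpoint -4.9375: p = 3.4417 > 0 → [-5.125, -4.9375]

-5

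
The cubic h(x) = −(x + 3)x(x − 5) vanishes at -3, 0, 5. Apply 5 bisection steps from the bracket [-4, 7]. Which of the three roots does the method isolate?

h(1.5) = 23.625 > 0, so the root lies in [1.5, 7]
h(4.25) = 23.109375 > 0, so the root lies in [4.25, 7]
h(5.625) = -30.322266 < 0, so the root lies in [4.25, 5.625]
h(4.9375) = 2.4495 > 0, so the root lies in [4.9375, 5.625]
h(5.28125) = -12.3006 < 0, so the root lies in [4.9375, 5.28125]

5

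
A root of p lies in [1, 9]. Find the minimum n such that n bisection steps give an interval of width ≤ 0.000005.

Width after n steps is 8/2^n. Need 2^n ≥ 8/0.000005 = 1600000.
2^20 = 1048576 < 1600000 ≤ 2^21 = 2097152, so n = 21.

21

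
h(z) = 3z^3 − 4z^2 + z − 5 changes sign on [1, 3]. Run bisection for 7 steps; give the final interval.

midpoint 2: h = 5 > 0 → [1, 2]
midpoint 1.5: h = -2.375 < 0 → [1.5, 2]
midpoint 1.75: h = 0.578125 > 0 → [1.5, 1.75]
midpoint 1.625: h = -1.0645 < 0 → [1.625, 1.75]
midpoint 1.6875: h = -0.2869 < 0 → [1.6875, 1.75]
midpoint 1.71875: h = 0.1344 > 0 → [1.6875, 1.71875]
midpoint 1.703125: h = -0.079 < 0 → [1.703125, 1.71875]

[1.703125, 1.71875]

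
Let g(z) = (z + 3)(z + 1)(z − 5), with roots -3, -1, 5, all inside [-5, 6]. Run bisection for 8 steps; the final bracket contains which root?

midpoint 0.5: g = -23.625 < 0 → [0.5, 6]
midpoint 3.25: g = -46.484375 < 0 → [3.25, 6]
midpoint 4.625: g = -16.083984 < 0 → [4.625, 6]
midpoint 5.3125: g = 16.3977 > 0 → [4.625, 5.3125]
midpoint 4.96875: g = -1.4864 < 0 → [4.96875, 5.3125]
midpoint 5.140625: g = 7.0296 > 0 → [4.96875, 5.140625]
midpoint 5.0546875: g = 2.667 > 0 → [4.96875, 5.0546875]
midpoint 5.01171875: g = 0.5644 > 0 → [4.96875, 5.01171875]

5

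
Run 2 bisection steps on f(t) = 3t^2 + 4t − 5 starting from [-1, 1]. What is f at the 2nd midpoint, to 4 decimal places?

midpoint 0: f = -5 < 0 → [0, 1]
midpoint 0.5: f = -2.25 < 0 → [0.5, 1]

-2.2500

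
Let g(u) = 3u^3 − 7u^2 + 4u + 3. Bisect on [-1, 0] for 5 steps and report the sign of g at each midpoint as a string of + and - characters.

-++-+

m = -0.5, g(m) = -1.125 (−); new bracket [-0.5, 0]
m = -0.25, g(m) = 1.515625 (+); new bracket [-0.5, -0.25]
m = -0.375, g(m) = 0.357422 (+); new bracket [-0.5, -0.375]
m = -0.4375, g(m) = -0.3411 (−); new bracket [-0.4375, -0.375]
m = -0.40625, g(m) = 0.0186 (+); new bracket [-0.4375, -0.40625]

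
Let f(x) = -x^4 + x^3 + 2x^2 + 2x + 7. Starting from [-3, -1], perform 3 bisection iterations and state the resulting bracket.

[-1.75, -1.5]

m = -2, f(m) = -13 (−); new bracket [-2, -1]
m = -1.5, f(m) = 0.0625 (+); new bracket [-2, -1.5]
m = -1.75, f(m) = -5.113281 (−); new bracket [-1.75, -1.5]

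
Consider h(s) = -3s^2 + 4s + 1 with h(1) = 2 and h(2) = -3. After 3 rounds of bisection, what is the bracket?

[1.5, 1.625]

m = 1.5, h(m) = 0.25 (+); new bracket [1.5, 2]
m = 1.75, h(m) = -1.1875 (−); new bracket [1.5, 1.75]
m = 1.625, h(m) = -0.421875 (−); new bracket [1.5, 1.625]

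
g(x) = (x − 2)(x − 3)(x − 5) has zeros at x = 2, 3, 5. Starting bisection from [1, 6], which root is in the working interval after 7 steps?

5

x = 3.5 gives g = -1.125, negative; keep [3.5, 6]
x = 4.75 gives g = -1.203125, negative; keep [4.75, 6]
x = 5.375 gives g = 3.005859, positive; keep [4.75, 5.375]
x = 5.0625 gives g = 0.3948, positive; keep [4.75, 5.0625]
x = 4.90625 gives g = -0.5194, negative; keep [4.90625, 5.0625]
x = 4.984375 gives g = -0.0925, negative; keep [4.984375, 5.0625]
x = 5.0234375 gives g = 0.1434, positive; keep [4.984375, 5.0234375]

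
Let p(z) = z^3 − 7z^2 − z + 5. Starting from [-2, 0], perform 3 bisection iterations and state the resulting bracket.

[-1, -0.75]

z = -1 gives p = -2, negative; keep [-1, 0]
z = -0.5 gives p = 3.625, positive; keep [-1, -0.5]
z = -0.75 gives p = 1.390625, positive; keep [-1, -0.75]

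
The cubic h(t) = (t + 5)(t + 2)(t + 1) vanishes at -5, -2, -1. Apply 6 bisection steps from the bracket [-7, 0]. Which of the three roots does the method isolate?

h(-3.5) = 5.625 > 0, so the root lies in [-7, -3.5]
h(-5.25) = -3.453125 < 0, so the root lies in [-5.25, -3.5]
h(-4.375) = 5.009766 > 0, so the root lies in [-5.25, -4.375]
h(-4.8125) = 2.0105 > 0, so the root lies in [-5.25, -4.8125]
h(-5.03125) = -0.3819 < 0, so the root lies in [-5.03125, -4.8125]
h(-4.921875) = 0.8953 > 0, so the root lies in [-5.03125, -4.921875]

-5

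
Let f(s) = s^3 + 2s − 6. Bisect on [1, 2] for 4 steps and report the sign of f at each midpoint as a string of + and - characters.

+---

m = 1.5, f(m) = 0.375 (+); new bracket [1, 1.5]
m = 1.25, f(m) = -1.546875 (−); new bracket [1.25, 1.5]
m = 1.375, f(m) = -0.650391 (−); new bracket [1.375, 1.5]
m = 1.4375, f(m) = -0.1545 (−); new bracket [1.4375, 1.5]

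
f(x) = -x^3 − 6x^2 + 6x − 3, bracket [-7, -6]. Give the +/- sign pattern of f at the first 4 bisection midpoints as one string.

---+

f(-6.5) = -20.875 < 0, so the root lies in [-7, -6.5]
f(-6.75) = -9.328125 < 0, so the root lies in [-7, -6.75]
f(-6.875) = -2.892578 < 0, so the root lies in [-7, -6.875]
f(-6.9375) = 0.4958 > 0, so the root lies in [-6.9375, -6.875]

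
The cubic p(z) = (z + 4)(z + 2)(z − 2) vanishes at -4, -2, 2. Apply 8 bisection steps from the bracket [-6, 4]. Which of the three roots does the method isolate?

m = -1, p(m) = -9 (−); new bracket [-1, 4]
m = 1.5, p(m) = -9.625 (−); new bracket [1.5, 4]
m = 2.75, p(m) = 24.046875 (+); new bracket [1.5, 2.75]
m = 2.125, p(m) = 3.1582 (+); new bracket [1.5, 2.125]
m = 1.8125, p(m) = -4.155 (−); new bracket [1.8125, 2.125]
m = 1.96875, p(m) = -0.7403 (−); new bracket [1.96875, 2.125]
m = 2.046875, p(m) = 1.1471 (+); new bracket [1.96875, 2.046875]
m = 2.0078125, p(m) = 0.1881 (+); new bracket [1.96875, 2.0078125]

2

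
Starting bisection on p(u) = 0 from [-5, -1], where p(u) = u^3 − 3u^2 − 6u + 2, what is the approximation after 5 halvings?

m = -3, p(m) = -34 (−); new bracket [-3, -1]
m = -2, p(m) = -6 (−); new bracket [-2, -1]
m = -1.5, p(m) = 0.875 (+); new bracket [-2, -1.5]
m = -1.75, p(m) = -2.0469 (−); new bracket [-1.75, -1.5]
m = -1.625, p(m) = -0.4629 (−); new bracket [-1.625, -1.5]

-1.625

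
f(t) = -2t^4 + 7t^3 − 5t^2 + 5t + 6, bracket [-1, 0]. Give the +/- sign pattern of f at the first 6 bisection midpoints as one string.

midpoint -0.5: f = 1.25 > 0 → [-1, -0.5]
midpoint -0.75: f = -4.148438 < 0 → [-0.75, -0.5]
midpoint -0.625: f = -1.092285 < 0 → [-0.625, -0.5]
midpoint -0.5625: f = 0.1594 > 0 → [-0.625, -0.5625]
midpoint -0.59375: f = -0.4453 < 0 → [-0.59375, -0.5625]
midpoint -0.578125: f = -0.1378 < 0 → [-0.578125, -0.5625]

+--+--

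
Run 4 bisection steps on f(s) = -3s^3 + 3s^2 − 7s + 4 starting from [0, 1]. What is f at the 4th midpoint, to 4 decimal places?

f(0.5) = 0.875 > 0, so the root lies in [0.5, 1]
f(0.75) = -0.828125 < 0, so the root lies in [0.5, 0.75]
f(0.625) = 0.064453 > 0, so the root lies in [0.625, 0.75]
f(0.6875) = -0.3694 < 0, so the root lies in [0.625, 0.6875]

-0.3694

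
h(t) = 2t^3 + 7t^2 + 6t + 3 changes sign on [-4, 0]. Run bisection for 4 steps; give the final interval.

h(-2) = 3 > 0, so the root lies in [-4, -2]
h(-3) = -6 < 0, so the root lies in [-3, -2]
h(-2.5) = 0.5 > 0, so the root lies in [-3, -2.5]
h(-2.75) = -2.1562 < 0, so the root lies in [-2.75, -2.5]

[-2.75, -2.5]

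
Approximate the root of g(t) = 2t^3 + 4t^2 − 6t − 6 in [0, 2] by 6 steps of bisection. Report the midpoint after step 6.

1.46875

m = 1, g(m) = -6 (−); new bracket [1, 2]
m = 1.5, g(m) = 0.75 (+); new bracket [1, 1.5]
m = 1.25, g(m) = -3.34375 (−); new bracket [1.25, 1.5]
m = 1.375, g(m) = -1.4883 (−); new bracket [1.375, 1.5]
m = 1.4375, g(m) = -0.4185 (−); new bracket [1.4375, 1.5]
m = 1.46875, g(m) = 0.1533 (+); new bracket [1.4375, 1.46875]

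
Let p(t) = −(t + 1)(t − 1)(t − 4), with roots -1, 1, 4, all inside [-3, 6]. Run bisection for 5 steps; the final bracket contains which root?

t = 1.5 gives p = 3.125, positive; keep [1.5, 6]
t = 3.75 gives p = 3.265625, positive; keep [3.75, 6]
t = 4.875 gives p = -19.919922, negative; keep [3.75, 4.875]
t = 4.3125 gives p = -5.4993, negative; keep [3.75, 4.3125]
t = 4.03125 gives p = -0.4766, negative; keep [3.75, 4.03125]

4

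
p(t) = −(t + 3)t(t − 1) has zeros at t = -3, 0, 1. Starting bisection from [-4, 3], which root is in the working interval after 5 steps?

midpoint -0.5: p = -1.875 < 0 → [-4, -0.5]
midpoint -2.25: p = -5.484375 < 0 → [-4, -2.25]
midpoint -3.125: p = 1.611328 > 0 → [-3.125, -2.25]
midpoint -2.6875: p = -3.0969 < 0 → [-3.125, -2.6875]
midpoint -2.90625: p = -1.0643 < 0 → [-3.125, -2.90625]

-3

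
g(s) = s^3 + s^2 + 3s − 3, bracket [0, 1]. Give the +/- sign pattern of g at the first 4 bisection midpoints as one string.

g(0.5) = -1.125 < 0, so the root lies in [0.5, 1]
g(0.75) = 0.234375 > 0, so the root lies in [0.5, 0.75]
g(0.625) = -0.490234 < 0, so the root lies in [0.625, 0.75]
g(0.6875) = -0.1399 < 0, so the root lies in [0.6875, 0.75]

-+--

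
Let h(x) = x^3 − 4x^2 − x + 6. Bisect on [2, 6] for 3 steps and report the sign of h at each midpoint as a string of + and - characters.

+--

midpoint 4: h = 2 > 0 → [2, 4]
midpoint 3: h = -6 < 0 → [3, 4]
midpoint 3.5: h = -3.625 < 0 → [3.5, 4]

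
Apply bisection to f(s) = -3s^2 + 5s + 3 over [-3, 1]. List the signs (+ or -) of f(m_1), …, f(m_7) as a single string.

s = -1 gives f = -5, negative; keep [-1, 1]
s = 0 gives f = 3, positive; keep [-1, 0]
s = -0.5 gives f = -0.25, negative; keep [-0.5, 0]
s = -0.25 gives f = 1.5625, positive; keep [-0.5, -0.25]
s = -0.375 gives f = 0.7031, positive; keep [-0.5, -0.375]
s = -0.4375 gives f = 0.2383, positive; keep [-0.5, -0.4375]
s = -0.46875 gives f = -0.0029, negative; keep [-0.46875, -0.4375]

-+-+++-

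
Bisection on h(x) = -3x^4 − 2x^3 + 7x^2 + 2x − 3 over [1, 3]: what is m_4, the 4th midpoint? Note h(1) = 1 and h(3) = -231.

1.125

h(2) = -35 < 0, so the root lies in [1, 2]
h(1.5) = -6.1875 < 0, so the root lies in [1, 1.5]
h(1.25) = -0.792969 < 0, so the root lies in [1, 1.25]
h(1.125) = 0.4563 > 0, so the root lies in [1.125, 1.25]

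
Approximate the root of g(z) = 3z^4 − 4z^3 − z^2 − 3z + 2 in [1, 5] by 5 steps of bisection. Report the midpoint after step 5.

1.625

g(3) = 119 > 0, so the root lies in [1, 3]
g(2) = 8 > 0, so the root lies in [1, 2]
g(1.5) = -3.0625 < 0, so the root lies in [1.5, 2]
g(1.75) = 0.3867 > 0, so the root lies in [1.5, 1.75]
g(1.625) = -1.761 < 0, so the root lies in [1.625, 1.75]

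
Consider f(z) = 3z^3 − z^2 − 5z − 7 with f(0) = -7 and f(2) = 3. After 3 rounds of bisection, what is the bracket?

[1.75, 2]

z = 1 gives f = -10, negative; keep [1, 2]
z = 1.5 gives f = -6.625, negative; keep [1.5, 2]
z = 1.75 gives f = -2.734375, negative; keep [1.75, 2]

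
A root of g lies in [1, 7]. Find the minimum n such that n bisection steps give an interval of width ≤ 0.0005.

Width after n steps is 6/2^n. Need 2^n ≥ 6/0.0005 = 12000.
2^13 = 8192 < 12000 ≤ 2^14 = 16384, so n = 14.

14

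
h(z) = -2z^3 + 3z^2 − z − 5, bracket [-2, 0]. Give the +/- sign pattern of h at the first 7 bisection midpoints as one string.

m = -1, h(m) = 1 (+); new bracket [-1, 0]
m = -0.5, h(m) = -3.5 (−); new bracket [-1, -0.5]
m = -0.75, h(m) = -1.71875 (−); new bracket [-1, -0.75]
m = -0.875, h(m) = -0.4883 (−); new bracket [-1, -0.875]
m = -0.9375, h(m) = 0.2222 (+); new bracket [-0.9375, -0.875]
m = -0.90625, h(m) = -0.1413 (−); new bracket [-0.9375, -0.90625]
m = -0.921875, h(m) = 0.0384 (+); new bracket [-0.921875, -0.90625]

+---+-+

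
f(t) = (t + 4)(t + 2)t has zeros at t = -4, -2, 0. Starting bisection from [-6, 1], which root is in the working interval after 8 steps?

midpoint -2.5: f = 1.875 > 0 → [-6, -2.5]
midpoint -4.25: f = -2.390625 < 0 → [-4.25, -2.5]
midpoint -3.375: f = 2.900391 > 0 → [-4.25, -3.375]
midpoint -3.8125: f = 1.2957 > 0 → [-4.25, -3.8125]
midpoint -4.03125: f = -0.2559 < 0 → [-4.03125, -3.8125]
midpoint -3.921875: f = 0.5889 > 0 → [-4.03125, -3.921875]
midpoint -3.9765625: f = 0.1842 > 0 → [-4.03125, -3.9765625]
midpoint -4.00390625: f = -0.0313 < 0 → [-4.00390625, -3.9765625]

-4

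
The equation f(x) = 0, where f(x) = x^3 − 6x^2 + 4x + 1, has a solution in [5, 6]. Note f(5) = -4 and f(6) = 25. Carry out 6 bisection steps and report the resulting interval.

[5.1875, 5.203125]

f(5.5) = 7.875 > 0, so the root lies in [5, 5.5]
f(5.25) = 1.328125 > 0, so the root lies in [5, 5.25]
f(5.125) = -1.482422 < 0, so the root lies in [5.125, 5.25]
f(5.1875) = -0.1145 < 0, so the root lies in [5.1875, 5.25]
f(5.21875) = 0.5974 > 0, so the root lies in [5.1875, 5.21875]
f(5.203125) = 0.2391 > 0, so the root lies in [5.1875, 5.203125]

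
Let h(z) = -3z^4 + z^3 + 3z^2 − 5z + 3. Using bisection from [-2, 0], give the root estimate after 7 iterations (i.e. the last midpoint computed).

-1.453125

h(-1) = 7 > 0, so the root lies in [-2, -1]
h(-1.5) = -1.3125 < 0, so the root lies in [-1.5, -1]
h(-1.25) = 4.660156 > 0, so the root lies in [-1.5, -1.25]
h(-1.375) = 2.2239 > 0, so the root lies in [-1.5, -1.375]
h(-1.4375) = 0.6062 > 0, so the root lies in [-1.5, -1.4375]
h(-1.46875) = -0.3139 < 0, so the root lies in [-1.46875, -1.4375]
h(-1.453125) = 0.1558 > 0, so the root lies in [-1.46875, -1.453125]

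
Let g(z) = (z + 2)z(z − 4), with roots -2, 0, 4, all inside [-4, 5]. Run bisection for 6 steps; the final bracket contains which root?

m = 0.5, g(m) = -4.375 (−); new bracket [0.5, 5]
m = 2.75, g(m) = -16.328125 (−); new bracket [2.75, 5]
m = 3.875, g(m) = -2.845703 (−); new bracket [3.875, 5]
m = 4.4375, g(m) = 12.4978 (+); new bracket [3.875, 4.4375]
m = 4.15625, g(m) = 3.998 (+); new bracket [3.875, 4.15625]
m = 4.015625, g(m) = 0.3774 (+); new bracket [3.875, 4.015625]

4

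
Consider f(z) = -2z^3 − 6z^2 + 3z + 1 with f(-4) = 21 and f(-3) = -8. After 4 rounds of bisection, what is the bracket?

f(-3.5) = 2.75 > 0, so the root lies in [-3.5, -3]
f(-3.25) = -3.46875 < 0, so the root lies in [-3.5, -3.25]
f(-3.375) = -0.582031 < 0, so the root lies in [-3.5, -3.375]
f(-3.4375) = 1.0269 > 0, so the root lies in [-3.4375, -3.375]

[-3.4375, -3.375]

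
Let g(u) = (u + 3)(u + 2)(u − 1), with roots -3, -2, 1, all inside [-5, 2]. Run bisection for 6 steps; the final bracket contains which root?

u = -1.5 gives g = -1.875, negative; keep [-1.5, 2]
u = 0.25 gives g = -5.484375, negative; keep [0.25, 2]
u = 1.125 gives g = 1.611328, positive; keep [0.25, 1.125]
u = 0.6875 gives g = -3.0969, negative; keep [0.6875, 1.125]
u = 0.90625 gives g = -1.0643, negative; keep [0.90625, 1.125]
u = 1.015625 gives g = 0.1892, positive; keep [0.90625, 1.015625]

1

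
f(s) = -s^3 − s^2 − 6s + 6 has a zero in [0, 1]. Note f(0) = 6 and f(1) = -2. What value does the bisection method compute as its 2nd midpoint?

0.75

midpoint 0.5: f = 2.625 > 0 → [0.5, 1]
midpoint 0.75: f = 0.515625 > 0 → [0.75, 1]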